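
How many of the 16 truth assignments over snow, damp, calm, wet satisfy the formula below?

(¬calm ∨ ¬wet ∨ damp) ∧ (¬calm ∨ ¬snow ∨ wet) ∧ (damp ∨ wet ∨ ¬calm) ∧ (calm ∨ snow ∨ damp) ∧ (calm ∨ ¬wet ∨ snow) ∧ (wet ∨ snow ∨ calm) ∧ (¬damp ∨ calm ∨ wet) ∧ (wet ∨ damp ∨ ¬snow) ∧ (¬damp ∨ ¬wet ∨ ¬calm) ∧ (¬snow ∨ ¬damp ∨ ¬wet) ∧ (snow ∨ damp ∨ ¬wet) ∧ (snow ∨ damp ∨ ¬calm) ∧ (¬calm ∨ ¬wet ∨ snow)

2

There are 2^4 = 16 truth assignments over (snow, damp, calm, wet).
Split on wet. With wet = True, the clauses containing wet are satisfied and ¬wet drops from the rest; 1 of the 2^3 = 8 assignments to the other variables satisfy what remains.
With wet = False, by the same count on the reduced clause set, 1 assignment works.
(One model: snow=F, damp=T, calm=T, wet=F.)
Total: 1 + 1 = 2.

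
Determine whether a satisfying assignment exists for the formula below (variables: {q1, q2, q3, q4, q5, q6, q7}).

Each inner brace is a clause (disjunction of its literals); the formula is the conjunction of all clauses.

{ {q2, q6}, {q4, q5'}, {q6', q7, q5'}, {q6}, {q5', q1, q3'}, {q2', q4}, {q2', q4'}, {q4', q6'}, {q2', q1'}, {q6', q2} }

No

From the singleton clause (q6), q6 = 1.
From the singleton clause (q4'), q4 = 0.
From the singleton clause (q5'), q5 = 0.
From the singleton clause (q2'), q2 = 0.
Now (q2) is unsatisfied and unit — conflict.
No assignment satisfies every clause.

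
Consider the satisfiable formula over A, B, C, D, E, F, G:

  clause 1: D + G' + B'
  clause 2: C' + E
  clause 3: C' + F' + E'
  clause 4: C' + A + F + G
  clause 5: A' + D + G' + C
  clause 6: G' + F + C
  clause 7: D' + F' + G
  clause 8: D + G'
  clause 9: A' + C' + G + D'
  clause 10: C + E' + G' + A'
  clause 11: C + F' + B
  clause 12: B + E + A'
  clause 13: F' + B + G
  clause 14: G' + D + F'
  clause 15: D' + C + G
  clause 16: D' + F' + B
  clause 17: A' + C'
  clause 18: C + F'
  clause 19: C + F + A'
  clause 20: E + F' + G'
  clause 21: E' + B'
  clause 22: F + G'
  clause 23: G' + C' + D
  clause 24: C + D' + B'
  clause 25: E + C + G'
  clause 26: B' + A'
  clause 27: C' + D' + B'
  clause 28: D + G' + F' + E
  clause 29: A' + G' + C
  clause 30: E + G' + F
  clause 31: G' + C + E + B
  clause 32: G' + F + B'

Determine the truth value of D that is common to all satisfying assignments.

Suppose D = 1.
Try C = 0.
The clause (G) is unit, so G = 1.
The clause (F) is unit, so F = 1.
Now (F') is unsatisfied and unit — conflict.
Undo C and try C = 1.
The clause (E) is unit, so E = 1.
The clause (F') is unit, so F = 0.
The clause (A') is unit, so A = 0.
The clause (G) is unit, so G = 1.
Now (G') is unsatisfied and unit — conflict.
Neither C = 1 nor C = 0 works.
So every satisfying assignment has D = False.

False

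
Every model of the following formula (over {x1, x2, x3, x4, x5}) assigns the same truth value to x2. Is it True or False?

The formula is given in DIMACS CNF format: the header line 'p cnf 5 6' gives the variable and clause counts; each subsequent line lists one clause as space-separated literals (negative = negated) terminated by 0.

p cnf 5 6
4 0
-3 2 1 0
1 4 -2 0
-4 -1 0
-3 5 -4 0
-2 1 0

False

Suppose x2 = True.
(x4) alone gives x4 = True.
(¬x1) alone gives x1 = False.
That conflicts with the unit clause (x1).
So every satisfying assignment has x2 = False.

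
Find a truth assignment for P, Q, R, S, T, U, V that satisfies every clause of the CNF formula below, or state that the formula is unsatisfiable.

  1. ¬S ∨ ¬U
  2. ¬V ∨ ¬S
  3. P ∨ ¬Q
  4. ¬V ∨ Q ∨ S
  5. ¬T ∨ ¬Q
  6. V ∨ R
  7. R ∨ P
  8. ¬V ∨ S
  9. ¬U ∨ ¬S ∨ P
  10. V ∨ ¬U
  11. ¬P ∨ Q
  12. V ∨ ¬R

UNSATISFIABLE

Case S = False:
(¬V) alone gives V = False.
(R) alone gives R = True.
Now (¬R) is unsatisfied and unit — conflict.
So S must be the other value — set S = True.
(¬U) alone gives U = False.
(¬V) alone gives V = False.
(R) alone gives R = True.
Now (¬R) is unsatisfied and unit — conflict.
Neither S = True nor S = False works.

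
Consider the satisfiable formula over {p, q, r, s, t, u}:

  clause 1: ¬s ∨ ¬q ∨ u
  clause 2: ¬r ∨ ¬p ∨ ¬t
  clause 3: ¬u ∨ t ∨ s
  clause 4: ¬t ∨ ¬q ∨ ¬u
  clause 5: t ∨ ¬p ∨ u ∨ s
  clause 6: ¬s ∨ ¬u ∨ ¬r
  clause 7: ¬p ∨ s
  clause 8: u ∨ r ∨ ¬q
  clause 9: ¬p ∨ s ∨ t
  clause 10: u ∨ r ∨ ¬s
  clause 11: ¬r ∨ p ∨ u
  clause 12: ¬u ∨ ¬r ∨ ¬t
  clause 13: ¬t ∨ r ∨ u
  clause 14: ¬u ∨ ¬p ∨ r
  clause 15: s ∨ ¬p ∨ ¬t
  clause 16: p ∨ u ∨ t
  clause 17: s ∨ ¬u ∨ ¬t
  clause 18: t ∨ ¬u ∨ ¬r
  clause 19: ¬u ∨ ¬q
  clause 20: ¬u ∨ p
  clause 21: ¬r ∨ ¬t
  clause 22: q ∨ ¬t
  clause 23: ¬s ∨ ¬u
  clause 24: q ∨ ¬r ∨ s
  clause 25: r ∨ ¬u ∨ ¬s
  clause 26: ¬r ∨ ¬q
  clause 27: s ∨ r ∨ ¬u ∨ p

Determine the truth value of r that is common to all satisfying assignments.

Suppose r = False.
Case p = False:
Unit clause (¬u) forces u = False.
Unit clause (¬q) forces q = False.
Unit clause (¬s) forces s = False.
Unit clause (¬t) forces t = False.
Now (t) is unsatisfied and unit — conflict.
So p must be the other value — set p = True.
Unit clause (s) forces s = True.
Unit clause (u) forces u = True.
Now (¬u) is unsatisfied and unit — conflict.
Both values of p lead to a conflict.
So every satisfying assignment has r = True.

True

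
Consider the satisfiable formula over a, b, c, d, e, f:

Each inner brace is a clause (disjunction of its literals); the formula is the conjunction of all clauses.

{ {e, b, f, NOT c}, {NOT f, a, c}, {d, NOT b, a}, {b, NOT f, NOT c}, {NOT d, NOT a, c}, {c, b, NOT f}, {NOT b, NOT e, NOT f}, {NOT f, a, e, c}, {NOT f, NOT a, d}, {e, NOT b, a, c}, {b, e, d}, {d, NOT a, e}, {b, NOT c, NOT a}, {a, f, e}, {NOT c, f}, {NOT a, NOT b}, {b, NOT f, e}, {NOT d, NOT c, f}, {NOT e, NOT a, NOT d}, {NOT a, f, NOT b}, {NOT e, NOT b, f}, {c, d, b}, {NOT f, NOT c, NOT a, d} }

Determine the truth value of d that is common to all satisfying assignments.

True

Suppose d = false.
Suppose b = false.
(e) alone gives e = true.
(c) alone gives c = true.
(NOT f) alone gives f = false.
Now (f) is unsatisfied and unit — conflict.
That branch fails; take b = true instead.
(a) alone gives a = true.
Now (NOT a) is unsatisfied and unit — conflict.
Either choice for b ends in contradiction.
So every satisfying assignment has d = True.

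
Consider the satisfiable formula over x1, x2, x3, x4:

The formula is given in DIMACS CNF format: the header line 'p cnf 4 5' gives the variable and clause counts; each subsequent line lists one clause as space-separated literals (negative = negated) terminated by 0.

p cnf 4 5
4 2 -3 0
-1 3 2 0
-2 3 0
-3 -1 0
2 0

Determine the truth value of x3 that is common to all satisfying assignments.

True

Suppose x3 = False.
Unit clause (¬x2) forces x2 = False.
Now (x2) is unsatisfied and unit — conflict.
So every satisfying assignment has x3 = True.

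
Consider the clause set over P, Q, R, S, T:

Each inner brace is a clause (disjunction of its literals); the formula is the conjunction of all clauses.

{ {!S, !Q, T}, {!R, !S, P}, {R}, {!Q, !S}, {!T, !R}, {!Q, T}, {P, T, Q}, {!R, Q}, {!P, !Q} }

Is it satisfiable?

No, unsatisfiable

The clause (R) is unit, so R = true.
The clause (!T) is unit, so T = false.
The clause (!Q) is unit, so Q = false.
That conflicts with the unit clause (Q).
No assignment satisfies every clause.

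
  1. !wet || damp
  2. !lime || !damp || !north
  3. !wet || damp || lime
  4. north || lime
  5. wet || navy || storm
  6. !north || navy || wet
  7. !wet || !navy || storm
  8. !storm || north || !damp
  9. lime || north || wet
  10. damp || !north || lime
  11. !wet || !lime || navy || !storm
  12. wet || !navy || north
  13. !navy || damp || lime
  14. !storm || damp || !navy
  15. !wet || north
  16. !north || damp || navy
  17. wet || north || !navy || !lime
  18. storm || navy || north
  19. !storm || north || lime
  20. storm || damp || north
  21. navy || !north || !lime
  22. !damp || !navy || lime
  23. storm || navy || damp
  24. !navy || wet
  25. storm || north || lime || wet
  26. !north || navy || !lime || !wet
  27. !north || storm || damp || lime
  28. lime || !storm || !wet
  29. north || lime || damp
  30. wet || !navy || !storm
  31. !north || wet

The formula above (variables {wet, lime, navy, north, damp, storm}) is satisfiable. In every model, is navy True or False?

False

Suppose navy = true.
Unit clause (wet) forces wet = true.
Unit clause (damp) forces damp = true.
Unit clause (storm) forces storm = true.
Unit clause (north) forces north = true.
Unit clause (!lime) forces lime = false.
That conflicts with the unit clause (lime).
So every satisfying assignment has navy = False.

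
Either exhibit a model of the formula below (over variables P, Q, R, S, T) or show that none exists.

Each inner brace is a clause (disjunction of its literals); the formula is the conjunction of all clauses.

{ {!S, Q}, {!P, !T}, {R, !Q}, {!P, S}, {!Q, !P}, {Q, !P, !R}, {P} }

UNSATISFIABLE

(P) alone gives P = true.
(!T) alone gives T = false.
(S) alone gives S = true.
(Q) alone gives Q = true.
But (!Q) is also a unit clause — contradiction.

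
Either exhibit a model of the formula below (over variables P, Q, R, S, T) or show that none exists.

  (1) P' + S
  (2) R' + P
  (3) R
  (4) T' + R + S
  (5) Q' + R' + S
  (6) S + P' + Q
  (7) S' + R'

Unit clause (R) forces R = 1.
Unit clause (P) forces P = 1.
Unit clause (S) forces S = 1.
That conflicts with the unit clause (S').

UNSATISFIABLE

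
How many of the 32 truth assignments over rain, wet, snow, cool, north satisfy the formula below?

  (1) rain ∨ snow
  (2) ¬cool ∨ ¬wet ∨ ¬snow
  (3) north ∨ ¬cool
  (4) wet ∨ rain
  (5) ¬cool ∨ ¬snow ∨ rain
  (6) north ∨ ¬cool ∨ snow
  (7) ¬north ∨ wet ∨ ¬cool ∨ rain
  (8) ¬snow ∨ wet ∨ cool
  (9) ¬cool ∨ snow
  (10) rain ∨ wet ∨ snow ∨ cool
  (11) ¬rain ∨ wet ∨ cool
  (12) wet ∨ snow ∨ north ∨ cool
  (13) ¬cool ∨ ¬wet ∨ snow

There are 2^5 = 32 truth assignments over (rain, wet, snow, cool, north).
Split on snow. With snow = True, the clauses containing snow are satisfied and ¬snow drops from the rest; 5 of the 2^4 = 16 assignments to the other variables satisfy what remains.
With snow = False, by the same count on the reduced clause set, 2 assignments work.
Total: 5 + 2 = 7.

7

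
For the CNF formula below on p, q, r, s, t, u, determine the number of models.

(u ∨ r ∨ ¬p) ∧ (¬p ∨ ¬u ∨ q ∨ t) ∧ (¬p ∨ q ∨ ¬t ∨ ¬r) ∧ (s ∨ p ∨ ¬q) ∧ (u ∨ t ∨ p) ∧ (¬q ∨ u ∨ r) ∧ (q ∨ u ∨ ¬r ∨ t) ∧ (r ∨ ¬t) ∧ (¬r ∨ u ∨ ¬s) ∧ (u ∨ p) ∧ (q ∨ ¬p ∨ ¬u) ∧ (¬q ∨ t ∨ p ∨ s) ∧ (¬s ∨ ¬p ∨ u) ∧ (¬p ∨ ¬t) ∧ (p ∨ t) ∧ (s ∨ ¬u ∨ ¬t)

7

There are 2^6 = 64 truth assignments over (p, q, r, s, t, u).
Split on s. With s = True, the clauses containing s are satisfied and ¬s drops from the rest; 4 of the 2^5 = 32 assignments to the other variables satisfy what remains.
With s = False, by the same count on the reduced clause set, 3 assignments work.
(One model: p=F, q=F, r=T, s=T, t=T, u=T.)
Total: 4 + 3 = 7.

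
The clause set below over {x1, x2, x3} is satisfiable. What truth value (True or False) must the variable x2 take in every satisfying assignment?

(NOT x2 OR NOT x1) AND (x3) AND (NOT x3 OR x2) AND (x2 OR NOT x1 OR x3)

True

Suppose x2 = false.
From the singleton clause (x3), x3 = true.
Now (NOT x3) is unsatisfied and unit — conflict.
So every satisfying assignment has x2 = True.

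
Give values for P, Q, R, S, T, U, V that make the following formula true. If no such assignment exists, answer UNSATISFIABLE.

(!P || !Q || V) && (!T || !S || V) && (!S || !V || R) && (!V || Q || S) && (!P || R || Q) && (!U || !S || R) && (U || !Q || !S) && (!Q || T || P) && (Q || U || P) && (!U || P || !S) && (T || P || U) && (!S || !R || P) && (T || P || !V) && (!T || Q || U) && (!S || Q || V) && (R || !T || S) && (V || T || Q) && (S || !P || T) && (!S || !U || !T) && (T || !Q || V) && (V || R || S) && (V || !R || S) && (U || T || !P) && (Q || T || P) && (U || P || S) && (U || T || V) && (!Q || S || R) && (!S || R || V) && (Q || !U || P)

Try P = false.
Try Q = true.
(T) alone gives T = true.
Try S = false.
(R) alone gives R = true.
(V) alone gives V = true.
(U) alone gives U = true.
This assignment satisfies each clause.

P=false,  Q=true,  R=true,  S=false,  T=true,  U=true,  V=true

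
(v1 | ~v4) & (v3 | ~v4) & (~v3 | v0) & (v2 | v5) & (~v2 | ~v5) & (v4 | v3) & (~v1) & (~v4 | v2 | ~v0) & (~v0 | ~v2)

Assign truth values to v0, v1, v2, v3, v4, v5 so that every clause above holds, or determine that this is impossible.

(~v1) alone gives v1 = 0.
(~v4) alone gives v4 = 0.
(v3) alone gives v3 = 1.
(v0) alone gives v0 = 1.
(~v2) alone gives v2 = 0.
(v5) alone gives v5 = 1.
All clauses are satisfied.

v0: 1; v1: 0; v2: 0; v3: 1; v4: 0; v5: 1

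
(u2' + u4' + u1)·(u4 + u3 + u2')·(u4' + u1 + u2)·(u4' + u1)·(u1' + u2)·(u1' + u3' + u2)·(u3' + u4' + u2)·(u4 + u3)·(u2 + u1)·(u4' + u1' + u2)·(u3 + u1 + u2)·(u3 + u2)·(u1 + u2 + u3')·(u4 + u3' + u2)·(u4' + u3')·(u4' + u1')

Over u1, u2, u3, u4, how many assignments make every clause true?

There are 2^4 = 16 truth assignments over (u1, u2, u3, u4).
Split on u2. With u2 = 1, the clauses containing u2 are satisfied and u2' drops from the rest; 2 of the 2^3 = 8 assignments to the other variables satisfy what remains.
With u2 = 0, by the same count on the reduced clause set, 0 assignments work.
(One model: u1=F, u2=T, u3=T, u4=F.)
Total: 2 + 0 = 2.

2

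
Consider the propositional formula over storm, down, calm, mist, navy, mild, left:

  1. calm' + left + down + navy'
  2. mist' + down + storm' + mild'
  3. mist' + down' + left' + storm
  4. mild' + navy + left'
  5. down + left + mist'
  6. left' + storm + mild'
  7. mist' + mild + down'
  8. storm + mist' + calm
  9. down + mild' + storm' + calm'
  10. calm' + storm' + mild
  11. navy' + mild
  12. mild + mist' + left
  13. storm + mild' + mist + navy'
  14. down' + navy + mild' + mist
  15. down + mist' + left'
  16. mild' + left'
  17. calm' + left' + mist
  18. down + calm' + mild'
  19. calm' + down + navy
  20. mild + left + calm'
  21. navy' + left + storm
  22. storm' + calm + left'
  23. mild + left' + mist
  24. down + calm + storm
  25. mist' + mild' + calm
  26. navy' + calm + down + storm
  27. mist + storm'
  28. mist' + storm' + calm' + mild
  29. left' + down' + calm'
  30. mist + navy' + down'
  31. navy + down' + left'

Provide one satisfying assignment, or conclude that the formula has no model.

storm=1, down=1, calm=1, mist=1, navy=1, mild=1, left=0

Case navy = 1:
(mild) alone gives mild = 1.
(left') alone gives left = 0.
(storm) alone gives storm = 1.
(mist) alone gives mist = 1.
(down) alone gives down = 1.
(calm) alone gives calm = 1.
This assignment satisfies each clause.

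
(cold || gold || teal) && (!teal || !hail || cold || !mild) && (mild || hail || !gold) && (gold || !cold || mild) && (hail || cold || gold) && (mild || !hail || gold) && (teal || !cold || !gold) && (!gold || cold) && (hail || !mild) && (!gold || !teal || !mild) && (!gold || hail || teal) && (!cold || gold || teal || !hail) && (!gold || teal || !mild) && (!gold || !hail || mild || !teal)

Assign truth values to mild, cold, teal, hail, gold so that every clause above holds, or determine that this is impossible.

Suppose gold = false.
Suppose cold = true.
Unit clause (mild) forces mild = true.
Unit clause (hail) forces hail = true.
Unit clause (teal) forces teal = true.
Every clause now holds.

mild ↦ true,  cold ↦ true,  teal ↦ true,  hail ↦ true,  gold ↦ false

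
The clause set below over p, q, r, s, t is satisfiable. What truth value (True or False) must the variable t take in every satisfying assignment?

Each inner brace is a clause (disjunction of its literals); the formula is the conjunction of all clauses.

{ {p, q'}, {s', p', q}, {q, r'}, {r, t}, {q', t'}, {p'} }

True

Suppose t = 0.
The clause (r) is unit, so r = 1.
The clause (q) is unit, so q = 1.
The clause (p) is unit, so p = 1.
But (p') is also a unit clause — contradiction.
So every satisfying assignment has t = True.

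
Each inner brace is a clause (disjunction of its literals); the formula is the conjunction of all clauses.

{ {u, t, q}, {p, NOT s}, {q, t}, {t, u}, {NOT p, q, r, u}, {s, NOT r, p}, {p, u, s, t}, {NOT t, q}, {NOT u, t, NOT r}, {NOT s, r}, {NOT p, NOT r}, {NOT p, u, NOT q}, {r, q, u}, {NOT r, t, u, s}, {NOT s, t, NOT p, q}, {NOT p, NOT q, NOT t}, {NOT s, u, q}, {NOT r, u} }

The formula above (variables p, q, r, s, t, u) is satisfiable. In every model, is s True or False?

Suppose s = true.
From the singleton clause (p), p = true.
From the singleton clause (r), r = true.
Now (NOT r) is unsatisfied and unit — conflict.
So every satisfying assignment has s = False.

False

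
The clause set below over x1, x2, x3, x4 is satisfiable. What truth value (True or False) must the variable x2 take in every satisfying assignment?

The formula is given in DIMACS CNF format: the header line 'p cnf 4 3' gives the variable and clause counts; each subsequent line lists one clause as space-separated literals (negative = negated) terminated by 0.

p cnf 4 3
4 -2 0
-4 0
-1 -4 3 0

False

Suppose x2 = True.
Unit clause (x4) forces x4 = True.
Now (¬x4) is unsatisfied and unit — conflict.
So every satisfying assignment has x2 = False.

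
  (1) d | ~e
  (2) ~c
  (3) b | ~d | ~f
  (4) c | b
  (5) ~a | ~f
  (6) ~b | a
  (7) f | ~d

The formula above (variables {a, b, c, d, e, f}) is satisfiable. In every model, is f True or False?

Suppose f = 1.
Unit clause (~c) forces c = 0.
Unit clause (b) forces b = 1.
Unit clause (~a) forces a = 0.
That conflicts with the unit clause (a).
So every satisfying assignment has f = False.

False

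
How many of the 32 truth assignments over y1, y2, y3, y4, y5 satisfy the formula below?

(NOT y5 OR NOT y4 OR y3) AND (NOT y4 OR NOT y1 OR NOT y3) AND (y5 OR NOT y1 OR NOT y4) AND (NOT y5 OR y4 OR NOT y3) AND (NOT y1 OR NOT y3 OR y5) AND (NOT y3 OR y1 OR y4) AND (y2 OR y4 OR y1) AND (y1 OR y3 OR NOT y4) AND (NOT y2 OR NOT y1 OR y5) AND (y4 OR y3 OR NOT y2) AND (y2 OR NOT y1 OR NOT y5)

There are 2^5 = 32 truth assignments over (y1, y2, y3, y4, y5).
Split on y3. With y3 = true, the clauses containing y3 are satisfied and NOT y3 drops from the rest; 4 of the 2^4 = 16 assignments to the other variables satisfy what remains.
With y3 = false, by the same count on the reduced clause set, 1 assignment works.
(One model: y1=F, y2=F, y3=T, y4=T, y5=F.)
Total: 4 + 1 = 5.

5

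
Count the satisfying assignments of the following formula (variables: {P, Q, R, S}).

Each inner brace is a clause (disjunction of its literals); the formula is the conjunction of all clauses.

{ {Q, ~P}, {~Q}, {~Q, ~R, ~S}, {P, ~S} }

2

There are 2^4 = 16 truth assignments over (P, Q, R, S).
Split on S. With S = 1, the clauses containing S are satisfied and ~S drops from the rest; 0 of the 2^3 = 8 assignments to the other variables satisfy what remains.
With S = 0, by the same count on the reduced clause set, 2 assignments work.
Total: 0 + 2 = 2.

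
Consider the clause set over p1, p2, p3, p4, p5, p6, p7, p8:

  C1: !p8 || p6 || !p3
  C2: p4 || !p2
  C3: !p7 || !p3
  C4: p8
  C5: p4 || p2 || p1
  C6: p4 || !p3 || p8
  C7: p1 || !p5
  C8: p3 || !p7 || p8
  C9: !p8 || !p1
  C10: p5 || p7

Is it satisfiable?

The clause (p8) is unit, so p8 = true.
The clause (!p1) is unit, so p1 = false.
The clause (!p5) is unit, so p5 = false.
The clause (p7) is unit, so p7 = true.
The clause (!p3) is unit, so p3 = false.
Suppose p4 = true.
All clauses hold; p2, p6 can take either value.
A satisfying assignment: p1: false, p2: false, p3: false, p4: true, p5: false, p6: true, p7: true, p8: true.

Satisfiable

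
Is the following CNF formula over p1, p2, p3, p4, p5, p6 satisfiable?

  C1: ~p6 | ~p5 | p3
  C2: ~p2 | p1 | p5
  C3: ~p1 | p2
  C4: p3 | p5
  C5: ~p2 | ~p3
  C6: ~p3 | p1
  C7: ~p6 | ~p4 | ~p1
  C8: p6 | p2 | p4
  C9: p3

From the singleton clause (p3), p3 = 1.
From the singleton clause (~p2), p2 = 0.
From the singleton clause (~p1), p1 = 0.
That conflicts with the unit clause (p1).
No assignment satisfies every clause.

Unsatisfiable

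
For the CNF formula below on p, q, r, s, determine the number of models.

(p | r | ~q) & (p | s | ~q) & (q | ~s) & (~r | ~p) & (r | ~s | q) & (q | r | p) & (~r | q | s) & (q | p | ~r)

There are 2^4 = 16 truth assignments over (p, q, r, s).
Check each against the 8 clauses (columns in the order p, q, r, s):
  F F F F  ✗ fails (q | r | p)
  F F F T  ✗ fails (q | ~s)
  F F T F  ✗ fails (~r | q | s)
  F F T T  ✗ fails (q | ~s)
  F T F F  ✗ fails (p | r | ~q)
  F T F T  ✗ fails (p | r | ~q)
  F T T F  ✗ fails (p | s | ~q)
  F T T T  ✓ satisfies all
  T F F F  ✓ satisfies all
  T F F T  ✗ fails (q | ~s)
  T F T F  ✗ fails (~r | ~p)
  T F T T  ✗ fails (q | ~s)
  T T F F  ✓ satisfies all
  T T F T  ✓ satisfies all
  T T T F  ✗ fails (~r | ~p)
  T T T T  ✗ fails (~r | ~p)
4 of the 16 rows are models.

4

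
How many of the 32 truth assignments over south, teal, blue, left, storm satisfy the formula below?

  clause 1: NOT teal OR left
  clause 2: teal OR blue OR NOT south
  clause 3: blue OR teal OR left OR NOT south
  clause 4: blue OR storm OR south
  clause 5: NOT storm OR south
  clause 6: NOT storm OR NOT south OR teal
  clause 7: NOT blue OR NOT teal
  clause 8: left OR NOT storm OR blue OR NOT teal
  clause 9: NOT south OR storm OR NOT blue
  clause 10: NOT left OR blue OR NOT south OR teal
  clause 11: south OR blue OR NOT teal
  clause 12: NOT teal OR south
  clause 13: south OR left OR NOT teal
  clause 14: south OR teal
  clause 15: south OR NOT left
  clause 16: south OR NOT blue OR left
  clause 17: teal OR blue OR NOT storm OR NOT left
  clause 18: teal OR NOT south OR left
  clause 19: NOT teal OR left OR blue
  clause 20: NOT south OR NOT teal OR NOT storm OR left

There are 2^5 = 32 truth assignments over (south, teal, blue, left, storm).
Split on blue. With blue = true, the clauses containing blue are satisfied and NOT blue drops from the rest; 0 of the 2^4 = 16 assignments to the other variables satisfy what remains.
With blue = false, by the same count on the reduced clause set, 2 assignments work.
(One model: south=T, teal=T, blue=F, left=T, storm=F.)
Total: 0 + 2 = 2.

2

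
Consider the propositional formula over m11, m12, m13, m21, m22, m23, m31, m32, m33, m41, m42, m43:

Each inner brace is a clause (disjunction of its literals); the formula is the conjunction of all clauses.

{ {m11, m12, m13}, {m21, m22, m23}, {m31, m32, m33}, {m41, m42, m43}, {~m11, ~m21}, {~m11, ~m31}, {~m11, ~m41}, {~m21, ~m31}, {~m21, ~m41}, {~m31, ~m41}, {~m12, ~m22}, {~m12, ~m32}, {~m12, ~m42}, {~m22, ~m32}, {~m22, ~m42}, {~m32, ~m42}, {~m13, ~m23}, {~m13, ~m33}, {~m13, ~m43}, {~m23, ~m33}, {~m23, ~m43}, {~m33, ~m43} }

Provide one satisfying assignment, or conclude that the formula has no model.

UNSATISFIABLE

Case m11 = 0:
Case m12 = 1:
Unit clause (~m22) forces m22 = 0.
Unit clause (~m32) forces m32 = 0.
Unit clause (~m42) forces m42 = 0.
Case m21 = 1:
Unit clause (~m31) forces m31 = 0.
Unit clause (m33) forces m33 = 1.
Unit clause (~m41) forces m41 = 0.
Unit clause (m43) forces m43 = 1.
That conflicts with the unit clause (~m43).
Undo m21 and try m21 = 0.
Unit clause (m23) forces m23 = 1.
Unit clause (~m13) forces m13 = 0.
Unit clause (~m33) forces m33 = 0.
Unit clause (m31) forces m31 = 1.
Unit clause (~m41) forces m41 = 0.
Unit clause (m43) forces m43 = 1.
That conflicts with the unit clause (~m43).
Both values of m21 lead to a conflict.
Undo m12 and try m12 = 0.
Unit clause (m13) forces m13 = 1.
Unit clause (~m23) forces m23 = 0.
Unit clause (~m33) forces m33 = 0.
Unit clause (~m43) forces m43 = 0.
Case m21 = 1:
Unit clause (~m31) forces m31 = 0.
Unit clause (m32) forces m32 = 1.
Unit clause (~m41) forces m41 = 0.
Unit clause (m42) forces m42 = 1.
That conflicts with the unit clause (~m42).
Undo m21 and try m21 = 0.
Unit clause (m22) forces m22 = 1.
Unit clause (~m32) forces m32 = 0.
Unit clause (m31) forces m31 = 1.
Unit clause (~m41) forces m41 = 0.
Unit clause (m42) forces m42 = 1.
That conflicts with the unit clause (~m42).
Both values of m21 lead to a conflict.
Both values of m12 lead to a conflict.
Undo m11 and try m11 = 1.
Unit clause (~m21) forces m21 = 0.
Unit clause (~m31) forces m31 = 0.
Unit clause (~m41) forces m41 = 0.
Case m22 = 1:
Unit clause (~m12) forces m12 = 0.
Unit clause (~m32) forces m32 = 0.
Unit clause (m33) forces m33 = 1.
Unit clause (~m42) forces m42 = 0.
Unit clause (m43) forces m43 = 1.
That conflicts with the unit clause (~m43).
Undo m22 and try m22 = 0.
Unit clause (m23) forces m23 = 1.
Unit clause (~m13) forces m13 = 0.
Unit clause (~m33) forces m33 = 0.
Unit clause (m32) forces m32 = 1.
Unit clause (~m12) forces m12 = 0.
Unit clause (~m42) forces m42 = 0.
Unit clause (m43) forces m43 = 1.
That conflicts with the unit clause (~m43).
Both values of m22 lead to a conflict.
Both values of m11 lead to a conflict.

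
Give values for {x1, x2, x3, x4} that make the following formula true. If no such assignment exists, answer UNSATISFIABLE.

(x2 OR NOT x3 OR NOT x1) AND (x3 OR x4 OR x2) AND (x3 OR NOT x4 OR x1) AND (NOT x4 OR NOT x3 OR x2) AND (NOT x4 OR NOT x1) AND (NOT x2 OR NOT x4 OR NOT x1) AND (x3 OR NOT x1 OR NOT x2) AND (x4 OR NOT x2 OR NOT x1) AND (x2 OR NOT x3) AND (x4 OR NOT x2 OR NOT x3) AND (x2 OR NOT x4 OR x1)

Try x4 = true.
(NOT x1) alone gives x1 = false.
(x3) alone gives x3 = true.
(x2) alone gives x2 = true.
All clauses are satisfied.

x1: false, x2: true, x3: true, x4: true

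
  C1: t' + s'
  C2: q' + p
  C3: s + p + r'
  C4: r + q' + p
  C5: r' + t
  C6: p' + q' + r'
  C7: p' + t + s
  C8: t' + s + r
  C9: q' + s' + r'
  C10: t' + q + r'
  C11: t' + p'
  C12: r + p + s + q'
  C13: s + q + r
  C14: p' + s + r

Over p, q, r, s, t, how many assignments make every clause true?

3

There are 2^5 = 32 truth assignments over (p, q, r, s, t).
Split on s. With s = 1, the clauses containing s are satisfied and s' drops from the rest; 3 of the 2^4 = 16 assignments to the other variables satisfy what remains.
With s = 0, by the same count on the reduced clause set, 0 assignments work.
(One model: p=F, q=F, r=F, s=T, t=F.)
Total: 3 + 0 = 3.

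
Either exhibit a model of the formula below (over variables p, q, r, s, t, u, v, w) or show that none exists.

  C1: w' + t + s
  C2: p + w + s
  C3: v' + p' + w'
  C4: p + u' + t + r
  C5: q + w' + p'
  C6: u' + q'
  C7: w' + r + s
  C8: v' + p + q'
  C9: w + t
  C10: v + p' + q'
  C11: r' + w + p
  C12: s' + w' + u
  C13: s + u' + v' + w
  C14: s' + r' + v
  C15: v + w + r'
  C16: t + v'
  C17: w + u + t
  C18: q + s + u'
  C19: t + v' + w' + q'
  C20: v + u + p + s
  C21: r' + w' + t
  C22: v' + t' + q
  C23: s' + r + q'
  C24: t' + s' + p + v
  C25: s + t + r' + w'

p=1, q=0, r=0, s=0, t=1, u=0, v=0, w=0

Case u = 0:
Case w = 0:
(t) alone gives t = 1.
Case p = 1:
Case v = 0:
(q') alone gives q = 0.
(r') alone gives r = 0.
All clauses hold; s can take either value.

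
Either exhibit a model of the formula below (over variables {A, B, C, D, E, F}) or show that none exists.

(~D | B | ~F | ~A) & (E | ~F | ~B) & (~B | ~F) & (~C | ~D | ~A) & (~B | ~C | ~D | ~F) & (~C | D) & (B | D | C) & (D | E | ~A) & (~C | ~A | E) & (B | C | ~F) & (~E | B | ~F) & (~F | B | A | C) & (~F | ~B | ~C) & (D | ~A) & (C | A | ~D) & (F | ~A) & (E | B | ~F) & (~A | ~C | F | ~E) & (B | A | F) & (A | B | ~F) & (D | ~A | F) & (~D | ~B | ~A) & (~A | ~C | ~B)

Case B = 1:
Unit clause (~F) forces F = 0.
Unit clause (~A) forces A = 0.
Case C = 1:
Unit clause (D) forces D = 1.
All clauses hold; E can take either value.

A ↦ 0,  B ↦ 1,  C ↦ 1,  D ↦ 1,  E ↦ 1,  F ↦ 0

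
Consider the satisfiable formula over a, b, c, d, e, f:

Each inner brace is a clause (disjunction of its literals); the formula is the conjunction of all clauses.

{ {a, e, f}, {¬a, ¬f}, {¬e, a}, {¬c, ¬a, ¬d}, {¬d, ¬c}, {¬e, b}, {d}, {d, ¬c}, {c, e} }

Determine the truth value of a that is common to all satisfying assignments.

Suppose a = False.
(¬e) alone gives e = False.
(f) alone gives f = True.
(d) alone gives d = True.
(¬c) alone gives c = False.
That conflicts with the unit clause (c).
So every satisfying assignment has a = True.

True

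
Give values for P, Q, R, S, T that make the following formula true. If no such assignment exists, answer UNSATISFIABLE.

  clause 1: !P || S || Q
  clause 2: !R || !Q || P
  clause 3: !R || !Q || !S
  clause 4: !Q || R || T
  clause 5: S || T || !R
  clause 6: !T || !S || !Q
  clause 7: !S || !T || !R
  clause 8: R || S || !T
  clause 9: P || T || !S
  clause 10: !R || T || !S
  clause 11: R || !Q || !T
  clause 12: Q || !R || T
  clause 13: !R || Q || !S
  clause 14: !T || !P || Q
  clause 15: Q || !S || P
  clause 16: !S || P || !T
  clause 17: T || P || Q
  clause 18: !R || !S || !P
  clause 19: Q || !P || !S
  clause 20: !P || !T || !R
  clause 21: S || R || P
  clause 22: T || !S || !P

P: false, Q: false, R: true, S: false, T: true

Suppose P = false.
Suppose R = true.
The clause (!Q) is unit, so Q = false.
The clause (T) is unit, so T = true.
The clause (!S) is unit, so S = false.
All clauses are satisfied.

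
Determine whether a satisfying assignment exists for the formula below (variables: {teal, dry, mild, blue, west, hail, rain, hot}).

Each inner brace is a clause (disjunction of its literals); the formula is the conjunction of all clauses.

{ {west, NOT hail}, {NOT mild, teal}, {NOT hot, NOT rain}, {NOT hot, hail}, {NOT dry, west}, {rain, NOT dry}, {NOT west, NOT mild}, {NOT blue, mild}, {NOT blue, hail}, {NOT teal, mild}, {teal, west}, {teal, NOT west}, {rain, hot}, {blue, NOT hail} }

Case west = false:
Unit clause (NOT hail) forces hail = false.
Unit clause (NOT hot) forces hot = false.
Unit clause (NOT dry) forces dry = false.
Unit clause (NOT blue) forces blue = false.
Unit clause (teal) forces teal = true.
Unit clause (mild) forces mild = true.
Unit clause (rain) forces rain = true.
This assignment satisfies each clause.
A satisfying assignment: teal=true, dry=false, mild=true, blue=false, west=false, hail=false, rain=true, hot=false.

Satisfiable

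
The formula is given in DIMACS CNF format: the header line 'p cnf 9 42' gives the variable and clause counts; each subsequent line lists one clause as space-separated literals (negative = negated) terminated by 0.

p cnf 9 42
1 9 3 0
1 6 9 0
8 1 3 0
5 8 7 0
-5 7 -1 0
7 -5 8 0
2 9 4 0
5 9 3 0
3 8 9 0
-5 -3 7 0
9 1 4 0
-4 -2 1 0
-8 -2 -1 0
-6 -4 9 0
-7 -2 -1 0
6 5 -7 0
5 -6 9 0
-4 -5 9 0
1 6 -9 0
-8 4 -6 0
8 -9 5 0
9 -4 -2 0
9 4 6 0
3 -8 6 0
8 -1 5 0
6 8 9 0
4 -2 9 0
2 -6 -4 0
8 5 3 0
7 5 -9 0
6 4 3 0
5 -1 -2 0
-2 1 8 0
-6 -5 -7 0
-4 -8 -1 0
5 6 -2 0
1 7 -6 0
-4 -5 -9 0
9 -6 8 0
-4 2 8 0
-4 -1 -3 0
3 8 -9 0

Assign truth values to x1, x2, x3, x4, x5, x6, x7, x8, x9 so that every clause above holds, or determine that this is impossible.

Case x1 = True:
Case x5 = True:
The clause (x7) is unit, so x7 = True.
The clause (¬x2) is unit, so x2 = False.
The clause (¬x6) is unit, so x6 = False.
Case x9 = True:
The clause (¬x4) is unit, so x4 = False.
The clause (x3) is unit, so x3 = True.
Every clause is now satisfied; x8 is unconstrained.

x1: True, x2: False, x3: True, x4: False, x5: True, x6: False, x7: True, x8: False, x9: True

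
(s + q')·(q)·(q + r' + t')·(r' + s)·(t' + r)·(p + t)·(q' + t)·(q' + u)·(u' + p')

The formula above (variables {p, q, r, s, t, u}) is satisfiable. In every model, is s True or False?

Suppose s = 0.
(q') alone gives q = 0.
That conflicts with the unit clause (q).
So every satisfying assignment has s = True.

True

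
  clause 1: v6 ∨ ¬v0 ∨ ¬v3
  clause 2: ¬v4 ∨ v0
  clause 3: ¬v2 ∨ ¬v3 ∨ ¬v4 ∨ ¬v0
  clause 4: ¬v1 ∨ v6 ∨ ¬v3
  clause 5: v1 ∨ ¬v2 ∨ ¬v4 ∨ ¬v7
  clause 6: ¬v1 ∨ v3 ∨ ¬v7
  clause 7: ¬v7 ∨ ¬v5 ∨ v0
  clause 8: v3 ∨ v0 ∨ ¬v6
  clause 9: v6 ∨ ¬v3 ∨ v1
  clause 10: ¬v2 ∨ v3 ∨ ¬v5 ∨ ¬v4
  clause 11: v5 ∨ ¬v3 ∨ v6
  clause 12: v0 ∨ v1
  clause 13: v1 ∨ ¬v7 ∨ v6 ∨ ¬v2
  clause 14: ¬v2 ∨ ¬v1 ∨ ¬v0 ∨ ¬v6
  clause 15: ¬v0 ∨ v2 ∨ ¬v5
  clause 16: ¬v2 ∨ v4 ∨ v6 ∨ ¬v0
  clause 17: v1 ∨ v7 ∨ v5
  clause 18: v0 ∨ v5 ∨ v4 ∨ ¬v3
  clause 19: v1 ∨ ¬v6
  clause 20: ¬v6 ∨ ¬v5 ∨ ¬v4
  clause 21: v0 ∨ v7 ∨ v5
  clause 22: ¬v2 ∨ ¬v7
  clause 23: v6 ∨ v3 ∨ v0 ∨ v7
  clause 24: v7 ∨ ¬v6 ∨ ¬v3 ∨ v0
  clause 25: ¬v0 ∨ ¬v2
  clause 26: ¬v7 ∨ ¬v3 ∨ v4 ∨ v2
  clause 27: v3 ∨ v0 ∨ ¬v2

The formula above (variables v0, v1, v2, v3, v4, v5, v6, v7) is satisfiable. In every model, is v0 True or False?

Suppose v0 = False.
The clause (¬v4) is unit, so v4 = False.
The clause (v1) is unit, so v1 = True.
Suppose v6 = True.
The clause (v3) is unit, so v3 = True.
The clause (v5) is unit, so v5 = True.
The clause (¬v7) is unit, so v7 = False.
But (v7) is also a unit clause — contradiction.
That branch fails; take v6 = False instead.
The clause (¬v3) is unit, so v3 = False.
The clause (¬v7) is unit, so v7 = False.
But (v7) is also a unit clause — contradiction.
Either choice for v6 ends in contradiction.
So every satisfying assignment has v0 = True.

True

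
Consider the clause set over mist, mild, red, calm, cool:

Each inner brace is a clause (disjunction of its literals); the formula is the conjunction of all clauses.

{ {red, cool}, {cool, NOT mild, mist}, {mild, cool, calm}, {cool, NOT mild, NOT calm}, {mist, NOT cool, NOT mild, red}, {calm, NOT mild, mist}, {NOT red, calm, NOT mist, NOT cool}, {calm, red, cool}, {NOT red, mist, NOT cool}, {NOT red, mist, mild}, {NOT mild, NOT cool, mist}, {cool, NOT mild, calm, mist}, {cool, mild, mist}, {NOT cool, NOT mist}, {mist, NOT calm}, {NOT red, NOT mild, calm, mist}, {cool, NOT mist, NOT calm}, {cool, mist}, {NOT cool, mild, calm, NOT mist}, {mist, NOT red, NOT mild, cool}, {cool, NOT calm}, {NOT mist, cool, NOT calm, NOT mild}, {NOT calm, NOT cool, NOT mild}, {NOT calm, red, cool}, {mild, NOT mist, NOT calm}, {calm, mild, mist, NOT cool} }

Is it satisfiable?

Branch on red: set red = true.
Branch on mist: set mist = true.
The clause (NOT cool) is unit, so cool = false.
The clause (NOT calm) is unit, so calm = false.
The clause (mild) is unit, so mild = true.
All clauses are satisfied.
A satisfying assignment: mist: true; mild: true; red: true; calm: false; cool: false.

Satisfiable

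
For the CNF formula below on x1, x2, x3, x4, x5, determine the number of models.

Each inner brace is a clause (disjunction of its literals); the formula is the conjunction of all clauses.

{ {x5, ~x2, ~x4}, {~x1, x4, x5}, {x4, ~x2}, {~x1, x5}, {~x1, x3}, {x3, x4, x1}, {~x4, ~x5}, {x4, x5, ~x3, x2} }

There are 2^5 = 32 truth assignments over (x1, x2, x3, x4, x5).
Split on x4. With x4 = 1, the clauses containing x4 are satisfied and ~x4 drops from the rest; 2 of the 2^4 = 16 assignments to the other variables satisfy what remains.
With x4 = 0, by the same count on the reduced clause set, 2 assignments work.
(One model: x1=F, x2=F, x3=F, x4=T, x5=F.)
Total: 2 + 2 = 4.

4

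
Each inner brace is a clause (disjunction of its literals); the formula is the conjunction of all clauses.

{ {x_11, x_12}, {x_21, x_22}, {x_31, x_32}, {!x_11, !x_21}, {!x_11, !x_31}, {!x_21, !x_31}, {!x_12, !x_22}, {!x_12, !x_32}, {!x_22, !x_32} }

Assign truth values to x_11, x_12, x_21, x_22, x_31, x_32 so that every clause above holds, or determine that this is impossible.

UNSATISFIABLE

Case x_11 = true:
(!x_21) alone gives x_21 = false.
(x_22) alone gives x_22 = true.
(!x_31) alone gives x_31 = false.
(x_32) alone gives x_32 = true.
Now (!x_32) is unsatisfied and unit — conflict.
Undo x_11 and try x_11 = false.
(x_12) alone gives x_12 = true.
(!x_22) alone gives x_22 = false.
(x_21) alone gives x_21 = true.
(!x_31) alone gives x_31 = false.
(x_32) alone gives x_32 = true.
Now (!x_32) is unsatisfied and unit — conflict.
Both values of x_11 lead to a conflict.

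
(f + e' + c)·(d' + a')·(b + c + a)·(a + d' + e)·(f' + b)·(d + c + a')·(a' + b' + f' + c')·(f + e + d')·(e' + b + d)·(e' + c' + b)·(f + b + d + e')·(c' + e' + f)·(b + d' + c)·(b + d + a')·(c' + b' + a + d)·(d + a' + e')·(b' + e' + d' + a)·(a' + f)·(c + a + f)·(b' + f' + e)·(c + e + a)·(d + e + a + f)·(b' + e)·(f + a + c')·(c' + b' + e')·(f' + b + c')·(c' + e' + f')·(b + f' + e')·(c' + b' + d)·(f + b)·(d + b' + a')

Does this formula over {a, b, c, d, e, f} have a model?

Satisfiable

Suppose d = 0.
Suppose f = 1.
Unit clause (b) forces b = 1.
Unit clause (e) forces e = 1.
Unit clause (a') forces a = 0.
Unit clause (c') forces c = 0.
Every clause now holds.
A satisfying assignment: a: 0; b: 1; c: 0; d: 0; e: 1; f: 1.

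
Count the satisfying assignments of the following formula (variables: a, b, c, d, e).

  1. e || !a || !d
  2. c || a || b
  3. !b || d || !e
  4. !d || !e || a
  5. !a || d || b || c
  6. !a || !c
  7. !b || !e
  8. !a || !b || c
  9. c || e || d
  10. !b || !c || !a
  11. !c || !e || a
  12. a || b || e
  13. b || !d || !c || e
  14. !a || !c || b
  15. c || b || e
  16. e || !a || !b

There are 2^5 = 32 truth assignments over (a, b, c, d, e).
Split on a. With a = true, the clauses containing a are satisfied and !a drops from the rest; 1 of the 2^4 = 16 assignments to the other variables satisfy what remains.
With a = false, by the same count on the reduced clause set, 3 assignments work.
Total: 1 + 3 = 4.

4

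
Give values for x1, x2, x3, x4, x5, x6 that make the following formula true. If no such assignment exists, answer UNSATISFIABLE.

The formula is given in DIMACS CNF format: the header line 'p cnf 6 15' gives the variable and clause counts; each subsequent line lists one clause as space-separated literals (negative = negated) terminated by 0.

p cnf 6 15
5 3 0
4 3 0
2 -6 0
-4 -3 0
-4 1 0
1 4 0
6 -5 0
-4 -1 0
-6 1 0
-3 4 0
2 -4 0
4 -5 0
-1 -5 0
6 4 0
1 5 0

Suppose x5 = True.
From the singleton clause (x6), x6 = True.
From the singleton clause (x2), x2 = True.
From the singleton clause (x1), x1 = True.
That conflicts with the unit clause (¬x1).
So x5 must be the other value — set x5 = False.
From the singleton clause (x3), x3 = True.
From the singleton clause (¬x4), x4 = False.
That conflicts with the unit clause (x4).
Both values of x5 lead to a conflict.

UNSATISFIABLE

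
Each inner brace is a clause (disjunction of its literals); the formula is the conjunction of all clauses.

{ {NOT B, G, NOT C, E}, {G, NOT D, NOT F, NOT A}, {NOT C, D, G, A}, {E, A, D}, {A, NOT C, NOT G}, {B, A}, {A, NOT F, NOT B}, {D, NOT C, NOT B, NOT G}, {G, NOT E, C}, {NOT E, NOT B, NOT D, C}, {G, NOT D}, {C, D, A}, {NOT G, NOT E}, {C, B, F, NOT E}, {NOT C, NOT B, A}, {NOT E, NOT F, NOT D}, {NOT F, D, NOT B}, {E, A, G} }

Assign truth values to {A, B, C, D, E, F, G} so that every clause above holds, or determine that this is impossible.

Case B = true:
Case A = true:
Case G = true:
The clause (NOT E) is unit, so E = false.
Case D = false:
The clause (NOT C) is unit, so C = false.
The clause (NOT F) is unit, so F = false.
This assignment satisfies each clause.

A: true; B: true; C: false; D: false; E: false; F: false; G: true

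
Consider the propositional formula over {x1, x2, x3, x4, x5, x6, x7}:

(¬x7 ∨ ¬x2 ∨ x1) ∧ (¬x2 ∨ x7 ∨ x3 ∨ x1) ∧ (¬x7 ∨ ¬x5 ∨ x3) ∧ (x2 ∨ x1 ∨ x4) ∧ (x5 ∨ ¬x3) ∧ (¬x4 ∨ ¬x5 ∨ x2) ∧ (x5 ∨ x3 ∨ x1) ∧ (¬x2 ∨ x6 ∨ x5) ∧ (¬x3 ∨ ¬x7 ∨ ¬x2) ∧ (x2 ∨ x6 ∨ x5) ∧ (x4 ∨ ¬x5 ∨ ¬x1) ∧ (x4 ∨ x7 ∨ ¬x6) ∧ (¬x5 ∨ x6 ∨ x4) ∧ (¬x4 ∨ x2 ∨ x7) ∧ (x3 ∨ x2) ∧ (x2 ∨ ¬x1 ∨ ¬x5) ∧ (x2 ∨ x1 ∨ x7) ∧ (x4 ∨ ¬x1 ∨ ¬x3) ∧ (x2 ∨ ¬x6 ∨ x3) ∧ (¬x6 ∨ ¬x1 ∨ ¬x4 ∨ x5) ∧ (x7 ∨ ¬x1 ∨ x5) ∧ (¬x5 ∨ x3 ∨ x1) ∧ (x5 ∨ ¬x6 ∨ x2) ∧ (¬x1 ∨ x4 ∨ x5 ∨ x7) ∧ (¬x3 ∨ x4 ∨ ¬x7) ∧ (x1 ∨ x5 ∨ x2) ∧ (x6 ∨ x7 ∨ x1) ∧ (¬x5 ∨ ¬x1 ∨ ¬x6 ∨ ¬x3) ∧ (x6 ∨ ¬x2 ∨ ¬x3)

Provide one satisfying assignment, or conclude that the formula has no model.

Branch on x5: set x5 = True.
Branch on x7: set x7 = False.
Branch on x4: set x4 = True.
From the singleton clause (x2), x2 = True.
Branch on x3: set x3 = True.
From the singleton clause (x6), x6 = True.
From the singleton clause (¬x1), x1 = False.
Every clause now holds.

x1 ↦ False, x2 ↦ True, x3 ↦ True, x4 ↦ True, x5 ↦ True, x6 ↦ True, x7 ↦ False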